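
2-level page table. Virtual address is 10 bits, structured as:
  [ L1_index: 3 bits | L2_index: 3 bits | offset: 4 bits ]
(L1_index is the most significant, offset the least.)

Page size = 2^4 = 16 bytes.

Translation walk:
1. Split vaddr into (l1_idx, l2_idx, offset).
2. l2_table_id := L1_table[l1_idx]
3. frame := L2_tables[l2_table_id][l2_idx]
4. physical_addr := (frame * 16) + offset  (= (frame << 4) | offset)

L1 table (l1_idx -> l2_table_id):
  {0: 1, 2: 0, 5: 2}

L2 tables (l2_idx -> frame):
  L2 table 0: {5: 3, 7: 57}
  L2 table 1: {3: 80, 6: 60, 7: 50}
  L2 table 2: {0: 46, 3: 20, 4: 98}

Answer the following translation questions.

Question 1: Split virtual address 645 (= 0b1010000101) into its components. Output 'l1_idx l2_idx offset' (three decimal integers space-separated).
vaddr = 645 = 0b1010000101
  top 3 bits -> l1_idx = 5
  next 3 bits -> l2_idx = 0
  bottom 4 bits -> offset = 5

Answer: 5 0 5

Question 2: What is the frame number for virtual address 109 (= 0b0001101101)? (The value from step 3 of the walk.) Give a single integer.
vaddr = 109: l1_idx=0, l2_idx=6
L1[0] = 1; L2[1][6] = 60

Answer: 60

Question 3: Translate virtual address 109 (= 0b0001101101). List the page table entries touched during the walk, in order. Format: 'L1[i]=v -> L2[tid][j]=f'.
vaddr = 109 = 0b0001101101
Split: l1_idx=0, l2_idx=6, offset=13

Answer: L1[0]=1 -> L2[1][6]=60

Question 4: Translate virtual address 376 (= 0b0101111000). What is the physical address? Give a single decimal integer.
vaddr = 376 = 0b0101111000
Split: l1_idx=2, l2_idx=7, offset=8
L1[2] = 0
L2[0][7] = 57
paddr = 57 * 16 + 8 = 920

Answer: 920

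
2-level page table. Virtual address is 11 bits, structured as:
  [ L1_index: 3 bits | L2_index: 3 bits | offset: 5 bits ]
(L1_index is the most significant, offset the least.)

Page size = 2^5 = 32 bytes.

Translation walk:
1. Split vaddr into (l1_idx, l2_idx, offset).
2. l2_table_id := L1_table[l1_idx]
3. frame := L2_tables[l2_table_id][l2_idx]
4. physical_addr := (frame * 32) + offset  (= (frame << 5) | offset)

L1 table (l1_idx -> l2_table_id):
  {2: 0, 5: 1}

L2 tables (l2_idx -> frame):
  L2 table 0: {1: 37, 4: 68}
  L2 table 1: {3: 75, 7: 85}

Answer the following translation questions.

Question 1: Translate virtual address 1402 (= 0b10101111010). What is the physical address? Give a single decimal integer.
vaddr = 1402 = 0b10101111010
Split: l1_idx=5, l2_idx=3, offset=26
L1[5] = 1
L2[1][3] = 75
paddr = 75 * 32 + 26 = 2426

Answer: 2426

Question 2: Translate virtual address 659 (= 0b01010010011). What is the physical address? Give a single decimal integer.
Answer: 2195

Derivation:
vaddr = 659 = 0b01010010011
Split: l1_idx=2, l2_idx=4, offset=19
L1[2] = 0
L2[0][4] = 68
paddr = 68 * 32 + 19 = 2195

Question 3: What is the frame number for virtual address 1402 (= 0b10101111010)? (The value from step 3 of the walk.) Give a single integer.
Answer: 75

Derivation:
vaddr = 1402: l1_idx=5, l2_idx=3
L1[5] = 1; L2[1][3] = 75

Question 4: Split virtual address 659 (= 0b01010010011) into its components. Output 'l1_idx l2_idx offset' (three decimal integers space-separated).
vaddr = 659 = 0b01010010011
  top 3 bits -> l1_idx = 2
  next 3 bits -> l2_idx = 4
  bottom 5 bits -> offset = 19

Answer: 2 4 19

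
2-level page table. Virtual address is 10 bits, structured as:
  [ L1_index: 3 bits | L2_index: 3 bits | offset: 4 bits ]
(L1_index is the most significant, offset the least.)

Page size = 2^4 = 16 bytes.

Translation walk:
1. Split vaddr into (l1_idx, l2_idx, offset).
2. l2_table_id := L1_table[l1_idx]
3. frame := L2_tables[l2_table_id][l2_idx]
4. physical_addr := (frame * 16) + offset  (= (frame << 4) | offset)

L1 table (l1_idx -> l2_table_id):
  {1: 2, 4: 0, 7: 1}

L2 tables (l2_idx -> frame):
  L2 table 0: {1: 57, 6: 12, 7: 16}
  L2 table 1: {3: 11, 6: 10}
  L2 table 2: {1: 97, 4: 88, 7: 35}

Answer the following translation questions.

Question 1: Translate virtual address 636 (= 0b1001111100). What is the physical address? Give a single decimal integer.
Answer: 268

Derivation:
vaddr = 636 = 0b1001111100
Split: l1_idx=4, l2_idx=7, offset=12
L1[4] = 0
L2[0][7] = 16
paddr = 16 * 16 + 12 = 268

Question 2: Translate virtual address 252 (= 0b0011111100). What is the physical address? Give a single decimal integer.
Answer: 572

Derivation:
vaddr = 252 = 0b0011111100
Split: l1_idx=1, l2_idx=7, offset=12
L1[1] = 2
L2[2][7] = 35
paddr = 35 * 16 + 12 = 572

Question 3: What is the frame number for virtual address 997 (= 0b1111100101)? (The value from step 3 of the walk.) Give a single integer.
Answer: 10

Derivation:
vaddr = 997: l1_idx=7, l2_idx=6
L1[7] = 1; L2[1][6] = 10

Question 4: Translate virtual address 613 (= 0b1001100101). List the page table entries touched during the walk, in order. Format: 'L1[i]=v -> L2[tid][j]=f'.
Answer: L1[4]=0 -> L2[0][6]=12

Derivation:
vaddr = 613 = 0b1001100101
Split: l1_idx=4, l2_idx=6, offset=5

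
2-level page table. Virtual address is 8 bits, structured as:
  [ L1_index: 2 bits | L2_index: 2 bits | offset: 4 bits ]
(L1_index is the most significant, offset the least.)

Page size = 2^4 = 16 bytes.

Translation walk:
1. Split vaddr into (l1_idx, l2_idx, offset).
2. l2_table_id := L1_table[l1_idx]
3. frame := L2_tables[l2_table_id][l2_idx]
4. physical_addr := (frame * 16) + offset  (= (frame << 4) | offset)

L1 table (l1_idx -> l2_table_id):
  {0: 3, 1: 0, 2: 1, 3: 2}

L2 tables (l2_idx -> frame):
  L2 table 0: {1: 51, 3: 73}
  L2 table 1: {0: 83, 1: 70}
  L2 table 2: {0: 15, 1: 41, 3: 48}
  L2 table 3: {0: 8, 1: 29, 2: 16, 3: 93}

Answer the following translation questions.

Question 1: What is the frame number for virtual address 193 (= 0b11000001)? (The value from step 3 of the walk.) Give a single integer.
vaddr = 193: l1_idx=3, l2_idx=0
L1[3] = 2; L2[2][0] = 15

Answer: 15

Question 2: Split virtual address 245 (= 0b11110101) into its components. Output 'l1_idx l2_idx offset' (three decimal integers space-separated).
Answer: 3 3 5

Derivation:
vaddr = 245 = 0b11110101
  top 2 bits -> l1_idx = 3
  next 2 bits -> l2_idx = 3
  bottom 4 bits -> offset = 5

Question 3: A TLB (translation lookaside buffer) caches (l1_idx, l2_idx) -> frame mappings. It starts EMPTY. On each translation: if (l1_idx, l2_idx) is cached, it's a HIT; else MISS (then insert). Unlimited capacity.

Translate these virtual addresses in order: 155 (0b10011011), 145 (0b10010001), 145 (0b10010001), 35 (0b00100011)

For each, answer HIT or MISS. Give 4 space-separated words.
vaddr=155: (2,1) not in TLB -> MISS, insert
vaddr=145: (2,1) in TLB -> HIT
vaddr=145: (2,1) in TLB -> HIT
vaddr=35: (0,2) not in TLB -> MISS, insert

Answer: MISS HIT HIT MISS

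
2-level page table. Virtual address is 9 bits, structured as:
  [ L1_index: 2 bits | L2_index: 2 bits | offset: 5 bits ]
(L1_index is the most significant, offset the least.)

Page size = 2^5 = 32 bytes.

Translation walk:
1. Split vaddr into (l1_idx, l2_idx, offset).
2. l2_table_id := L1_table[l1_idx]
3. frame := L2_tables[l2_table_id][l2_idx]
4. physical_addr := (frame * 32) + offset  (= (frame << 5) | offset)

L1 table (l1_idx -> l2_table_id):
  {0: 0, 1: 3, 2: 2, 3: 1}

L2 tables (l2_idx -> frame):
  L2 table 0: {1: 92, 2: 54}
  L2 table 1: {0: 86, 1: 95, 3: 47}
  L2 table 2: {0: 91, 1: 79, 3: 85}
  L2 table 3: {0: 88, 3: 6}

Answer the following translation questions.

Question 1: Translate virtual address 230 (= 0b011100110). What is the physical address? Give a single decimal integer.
vaddr = 230 = 0b011100110
Split: l1_idx=1, l2_idx=3, offset=6
L1[1] = 3
L2[3][3] = 6
paddr = 6 * 32 + 6 = 198

Answer: 198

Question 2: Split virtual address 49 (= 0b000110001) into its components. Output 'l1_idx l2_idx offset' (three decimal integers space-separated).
Answer: 0 1 17

Derivation:
vaddr = 49 = 0b000110001
  top 2 bits -> l1_idx = 0
  next 2 bits -> l2_idx = 1
  bottom 5 bits -> offset = 17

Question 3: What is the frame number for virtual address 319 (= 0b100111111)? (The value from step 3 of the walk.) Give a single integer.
Answer: 79

Derivation:
vaddr = 319: l1_idx=2, l2_idx=1
L1[2] = 2; L2[2][1] = 79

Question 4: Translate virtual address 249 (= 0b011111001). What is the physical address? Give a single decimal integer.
vaddr = 249 = 0b011111001
Split: l1_idx=1, l2_idx=3, offset=25
L1[1] = 3
L2[3][3] = 6
paddr = 6 * 32 + 25 = 217

Answer: 217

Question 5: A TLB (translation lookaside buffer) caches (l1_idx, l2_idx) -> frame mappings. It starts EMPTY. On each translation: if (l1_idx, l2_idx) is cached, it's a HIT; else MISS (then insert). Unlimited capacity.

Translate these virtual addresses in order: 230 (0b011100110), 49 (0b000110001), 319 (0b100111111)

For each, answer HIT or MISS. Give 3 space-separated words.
Answer: MISS MISS MISS

Derivation:
vaddr=230: (1,3) not in TLB -> MISS, insert
vaddr=49: (0,1) not in TLB -> MISS, insert
vaddr=319: (2,1) not in TLB -> MISS, insert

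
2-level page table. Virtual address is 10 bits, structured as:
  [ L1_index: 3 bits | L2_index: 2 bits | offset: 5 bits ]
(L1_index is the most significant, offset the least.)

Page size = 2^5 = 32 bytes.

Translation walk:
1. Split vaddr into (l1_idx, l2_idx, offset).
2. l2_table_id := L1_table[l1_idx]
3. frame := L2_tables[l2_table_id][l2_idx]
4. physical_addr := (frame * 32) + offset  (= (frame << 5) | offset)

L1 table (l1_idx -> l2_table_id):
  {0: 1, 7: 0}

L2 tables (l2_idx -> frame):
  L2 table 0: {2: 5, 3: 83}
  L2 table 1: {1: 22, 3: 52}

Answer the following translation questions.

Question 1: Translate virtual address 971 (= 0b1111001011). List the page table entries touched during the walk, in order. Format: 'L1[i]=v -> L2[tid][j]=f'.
Answer: L1[7]=0 -> L2[0][2]=5

Derivation:
vaddr = 971 = 0b1111001011
Split: l1_idx=7, l2_idx=2, offset=11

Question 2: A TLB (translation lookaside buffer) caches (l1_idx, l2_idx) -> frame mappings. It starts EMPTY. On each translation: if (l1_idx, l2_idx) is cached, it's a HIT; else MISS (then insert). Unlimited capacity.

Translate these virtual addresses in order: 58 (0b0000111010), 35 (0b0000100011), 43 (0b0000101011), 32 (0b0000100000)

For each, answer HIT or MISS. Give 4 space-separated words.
Answer: MISS HIT HIT HIT

Derivation:
vaddr=58: (0,1) not in TLB -> MISS, insert
vaddr=35: (0,1) in TLB -> HIT
vaddr=43: (0,1) in TLB -> HIT
vaddr=32: (0,1) in TLB -> HIT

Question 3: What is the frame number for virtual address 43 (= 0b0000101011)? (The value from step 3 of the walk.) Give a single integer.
Answer: 22

Derivation:
vaddr = 43: l1_idx=0, l2_idx=1
L1[0] = 1; L2[1][1] = 22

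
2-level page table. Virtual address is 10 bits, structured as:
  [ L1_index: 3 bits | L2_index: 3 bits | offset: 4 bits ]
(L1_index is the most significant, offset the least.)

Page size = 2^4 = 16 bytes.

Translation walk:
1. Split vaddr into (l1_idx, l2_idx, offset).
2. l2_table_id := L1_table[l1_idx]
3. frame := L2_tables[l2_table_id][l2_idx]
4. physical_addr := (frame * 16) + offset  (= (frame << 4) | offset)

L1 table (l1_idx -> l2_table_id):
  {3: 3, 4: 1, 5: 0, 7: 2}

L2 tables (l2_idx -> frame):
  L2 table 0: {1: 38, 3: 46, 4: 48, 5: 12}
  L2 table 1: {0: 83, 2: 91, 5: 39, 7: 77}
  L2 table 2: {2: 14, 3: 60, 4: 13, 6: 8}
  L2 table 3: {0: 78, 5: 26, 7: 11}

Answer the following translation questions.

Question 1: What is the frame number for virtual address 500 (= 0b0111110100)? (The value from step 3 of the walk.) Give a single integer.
vaddr = 500: l1_idx=3, l2_idx=7
L1[3] = 3; L2[3][7] = 11

Answer: 11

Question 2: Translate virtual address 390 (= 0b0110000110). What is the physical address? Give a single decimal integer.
vaddr = 390 = 0b0110000110
Split: l1_idx=3, l2_idx=0, offset=6
L1[3] = 3
L2[3][0] = 78
paddr = 78 * 16 + 6 = 1254

Answer: 1254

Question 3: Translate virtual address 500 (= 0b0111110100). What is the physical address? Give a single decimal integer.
Answer: 180

Derivation:
vaddr = 500 = 0b0111110100
Split: l1_idx=3, l2_idx=7, offset=4
L1[3] = 3
L2[3][7] = 11
paddr = 11 * 16 + 4 = 180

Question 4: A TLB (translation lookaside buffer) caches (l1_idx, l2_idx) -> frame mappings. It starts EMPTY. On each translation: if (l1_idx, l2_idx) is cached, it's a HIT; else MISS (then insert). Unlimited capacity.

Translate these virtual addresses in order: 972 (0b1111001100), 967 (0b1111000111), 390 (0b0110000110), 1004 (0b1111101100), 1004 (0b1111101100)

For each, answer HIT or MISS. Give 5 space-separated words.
vaddr=972: (7,4) not in TLB -> MISS, insert
vaddr=967: (7,4) in TLB -> HIT
vaddr=390: (3,0) not in TLB -> MISS, insert
vaddr=1004: (7,6) not in TLB -> MISS, insert
vaddr=1004: (7,6) in TLB -> HIT

Answer: MISS HIT MISS MISS HIT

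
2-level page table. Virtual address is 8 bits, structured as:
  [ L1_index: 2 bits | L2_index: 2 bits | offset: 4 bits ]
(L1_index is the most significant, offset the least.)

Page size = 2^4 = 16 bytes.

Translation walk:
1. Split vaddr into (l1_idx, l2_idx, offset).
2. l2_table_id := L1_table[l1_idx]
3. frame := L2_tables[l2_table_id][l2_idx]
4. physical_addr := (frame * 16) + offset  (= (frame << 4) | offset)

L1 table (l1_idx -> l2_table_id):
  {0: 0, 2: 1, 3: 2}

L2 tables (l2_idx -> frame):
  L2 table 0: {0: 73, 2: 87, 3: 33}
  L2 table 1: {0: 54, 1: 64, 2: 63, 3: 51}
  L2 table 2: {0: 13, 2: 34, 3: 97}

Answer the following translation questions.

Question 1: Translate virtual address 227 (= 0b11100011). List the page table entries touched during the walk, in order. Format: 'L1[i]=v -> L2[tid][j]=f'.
Answer: L1[3]=2 -> L2[2][2]=34

Derivation:
vaddr = 227 = 0b11100011
Split: l1_idx=3, l2_idx=2, offset=3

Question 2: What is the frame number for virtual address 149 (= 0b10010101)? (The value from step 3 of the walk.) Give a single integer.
Answer: 64

Derivation:
vaddr = 149: l1_idx=2, l2_idx=1
L1[2] = 1; L2[1][1] = 64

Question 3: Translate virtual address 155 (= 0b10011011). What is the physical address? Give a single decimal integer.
vaddr = 155 = 0b10011011
Split: l1_idx=2, l2_idx=1, offset=11
L1[2] = 1
L2[1][1] = 64
paddr = 64 * 16 + 11 = 1035

Answer: 1035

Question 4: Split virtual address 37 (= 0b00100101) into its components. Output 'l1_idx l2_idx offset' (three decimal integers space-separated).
vaddr = 37 = 0b00100101
  top 2 bits -> l1_idx = 0
  next 2 bits -> l2_idx = 2
  bottom 4 bits -> offset = 5

Answer: 0 2 5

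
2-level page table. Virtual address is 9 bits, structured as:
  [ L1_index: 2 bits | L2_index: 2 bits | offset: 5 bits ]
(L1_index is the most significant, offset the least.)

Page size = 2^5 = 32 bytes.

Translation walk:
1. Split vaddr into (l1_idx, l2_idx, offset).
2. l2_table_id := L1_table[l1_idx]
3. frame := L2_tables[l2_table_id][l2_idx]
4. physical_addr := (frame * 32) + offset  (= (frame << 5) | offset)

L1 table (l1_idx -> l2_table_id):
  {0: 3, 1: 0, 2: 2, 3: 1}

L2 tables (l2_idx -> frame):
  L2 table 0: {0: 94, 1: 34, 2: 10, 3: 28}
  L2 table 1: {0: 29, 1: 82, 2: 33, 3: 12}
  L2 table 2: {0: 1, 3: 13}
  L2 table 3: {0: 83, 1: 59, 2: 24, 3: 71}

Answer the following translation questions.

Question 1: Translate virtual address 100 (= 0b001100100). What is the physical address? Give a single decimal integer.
vaddr = 100 = 0b001100100
Split: l1_idx=0, l2_idx=3, offset=4
L1[0] = 3
L2[3][3] = 71
paddr = 71 * 32 + 4 = 2276

Answer: 2276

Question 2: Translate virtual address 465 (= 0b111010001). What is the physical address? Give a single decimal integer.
vaddr = 465 = 0b111010001
Split: l1_idx=3, l2_idx=2, offset=17
L1[3] = 1
L2[1][2] = 33
paddr = 33 * 32 + 17 = 1073

Answer: 1073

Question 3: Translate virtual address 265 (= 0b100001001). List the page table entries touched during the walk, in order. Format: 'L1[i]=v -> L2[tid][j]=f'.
vaddr = 265 = 0b100001001
Split: l1_idx=2, l2_idx=0, offset=9

Answer: L1[2]=2 -> L2[2][0]=1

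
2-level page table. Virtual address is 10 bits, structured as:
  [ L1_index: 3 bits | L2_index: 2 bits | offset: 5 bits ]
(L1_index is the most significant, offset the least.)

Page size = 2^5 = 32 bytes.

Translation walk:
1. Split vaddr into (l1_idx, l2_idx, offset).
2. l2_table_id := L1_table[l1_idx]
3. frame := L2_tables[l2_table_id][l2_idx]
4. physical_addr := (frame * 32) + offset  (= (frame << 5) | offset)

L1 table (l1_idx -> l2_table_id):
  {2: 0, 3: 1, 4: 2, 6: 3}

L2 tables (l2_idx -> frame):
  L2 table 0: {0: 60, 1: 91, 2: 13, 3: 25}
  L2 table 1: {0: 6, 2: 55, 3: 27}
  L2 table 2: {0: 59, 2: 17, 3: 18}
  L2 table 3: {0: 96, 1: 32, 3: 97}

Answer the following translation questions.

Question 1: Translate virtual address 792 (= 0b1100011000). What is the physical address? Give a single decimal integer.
vaddr = 792 = 0b1100011000
Split: l1_idx=6, l2_idx=0, offset=24
L1[6] = 3
L2[3][0] = 96
paddr = 96 * 32 + 24 = 3096

Answer: 3096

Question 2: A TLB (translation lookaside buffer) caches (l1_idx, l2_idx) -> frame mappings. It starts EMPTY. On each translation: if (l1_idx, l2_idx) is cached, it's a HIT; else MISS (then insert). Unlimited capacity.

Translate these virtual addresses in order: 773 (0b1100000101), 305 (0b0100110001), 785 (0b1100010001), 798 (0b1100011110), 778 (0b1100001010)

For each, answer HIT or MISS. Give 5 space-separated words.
Answer: MISS MISS HIT HIT HIT

Derivation:
vaddr=773: (6,0) not in TLB -> MISS, insert
vaddr=305: (2,1) not in TLB -> MISS, insert
vaddr=785: (6,0) in TLB -> HIT
vaddr=798: (6,0) in TLB -> HIT
vaddr=778: (6,0) in TLB -> HIT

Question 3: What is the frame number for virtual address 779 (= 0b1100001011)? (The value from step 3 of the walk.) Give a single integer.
vaddr = 779: l1_idx=6, l2_idx=0
L1[6] = 3; L2[3][0] = 96

Answer: 96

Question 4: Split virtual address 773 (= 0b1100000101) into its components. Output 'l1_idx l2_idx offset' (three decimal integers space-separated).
Answer: 6 0 5

Derivation:
vaddr = 773 = 0b1100000101
  top 3 bits -> l1_idx = 6
  next 2 bits -> l2_idx = 0
  bottom 5 bits -> offset = 5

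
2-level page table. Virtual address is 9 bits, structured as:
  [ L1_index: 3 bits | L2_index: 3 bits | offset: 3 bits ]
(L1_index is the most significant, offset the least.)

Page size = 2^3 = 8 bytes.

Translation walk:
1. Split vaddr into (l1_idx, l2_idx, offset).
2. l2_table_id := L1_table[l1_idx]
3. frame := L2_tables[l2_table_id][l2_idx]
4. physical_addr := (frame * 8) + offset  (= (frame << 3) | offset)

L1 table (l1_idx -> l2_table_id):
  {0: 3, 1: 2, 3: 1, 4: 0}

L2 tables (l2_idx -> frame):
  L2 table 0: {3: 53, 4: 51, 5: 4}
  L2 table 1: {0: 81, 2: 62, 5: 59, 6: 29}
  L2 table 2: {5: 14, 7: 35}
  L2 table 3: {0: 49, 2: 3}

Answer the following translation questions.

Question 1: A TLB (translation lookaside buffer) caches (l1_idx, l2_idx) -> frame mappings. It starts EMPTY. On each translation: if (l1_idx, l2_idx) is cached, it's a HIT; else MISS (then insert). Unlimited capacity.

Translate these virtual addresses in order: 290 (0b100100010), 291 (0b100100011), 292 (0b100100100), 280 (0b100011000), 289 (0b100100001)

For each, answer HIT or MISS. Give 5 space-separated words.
Answer: MISS HIT HIT MISS HIT

Derivation:
vaddr=290: (4,4) not in TLB -> MISS, insert
vaddr=291: (4,4) in TLB -> HIT
vaddr=292: (4,4) in TLB -> HIT
vaddr=280: (4,3) not in TLB -> MISS, insert
vaddr=289: (4,4) in TLB -> HIT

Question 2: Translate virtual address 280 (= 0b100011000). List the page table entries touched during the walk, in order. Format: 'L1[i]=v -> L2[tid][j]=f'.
vaddr = 280 = 0b100011000
Split: l1_idx=4, l2_idx=3, offset=0

Answer: L1[4]=0 -> L2[0][3]=53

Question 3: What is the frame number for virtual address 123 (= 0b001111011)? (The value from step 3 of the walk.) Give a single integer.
Answer: 35

Derivation:
vaddr = 123: l1_idx=1, l2_idx=7
L1[1] = 2; L2[2][7] = 35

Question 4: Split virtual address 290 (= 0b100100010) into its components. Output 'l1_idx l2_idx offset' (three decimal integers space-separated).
vaddr = 290 = 0b100100010
  top 3 bits -> l1_idx = 4
  next 3 bits -> l2_idx = 4
  bottom 3 bits -> offset = 2

Answer: 4 4 2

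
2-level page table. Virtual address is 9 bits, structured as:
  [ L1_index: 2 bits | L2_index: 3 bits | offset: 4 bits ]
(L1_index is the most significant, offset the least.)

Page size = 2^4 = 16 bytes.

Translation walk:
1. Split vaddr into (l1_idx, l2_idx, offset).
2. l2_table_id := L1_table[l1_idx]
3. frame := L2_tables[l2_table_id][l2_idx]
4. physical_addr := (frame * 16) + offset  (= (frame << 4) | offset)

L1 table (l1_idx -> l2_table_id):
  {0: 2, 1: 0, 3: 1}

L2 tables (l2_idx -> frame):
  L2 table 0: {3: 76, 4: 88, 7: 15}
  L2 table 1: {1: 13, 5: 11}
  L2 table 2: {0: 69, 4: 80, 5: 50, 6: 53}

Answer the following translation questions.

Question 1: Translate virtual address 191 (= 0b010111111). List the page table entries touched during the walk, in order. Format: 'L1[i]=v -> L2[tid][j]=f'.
Answer: L1[1]=0 -> L2[0][3]=76

Derivation:
vaddr = 191 = 0b010111111
Split: l1_idx=1, l2_idx=3, offset=15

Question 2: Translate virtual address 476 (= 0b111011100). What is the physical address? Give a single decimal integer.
Answer: 188

Derivation:
vaddr = 476 = 0b111011100
Split: l1_idx=3, l2_idx=5, offset=12
L1[3] = 1
L2[1][5] = 11
paddr = 11 * 16 + 12 = 188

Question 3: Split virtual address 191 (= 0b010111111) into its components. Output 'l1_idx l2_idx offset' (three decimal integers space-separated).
Answer: 1 3 15

Derivation:
vaddr = 191 = 0b010111111
  top 2 bits -> l1_idx = 1
  next 3 bits -> l2_idx = 3
  bottom 4 bits -> offset = 15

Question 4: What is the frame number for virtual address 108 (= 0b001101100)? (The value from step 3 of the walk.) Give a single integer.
Answer: 53

Derivation:
vaddr = 108: l1_idx=0, l2_idx=6
L1[0] = 2; L2[2][6] = 53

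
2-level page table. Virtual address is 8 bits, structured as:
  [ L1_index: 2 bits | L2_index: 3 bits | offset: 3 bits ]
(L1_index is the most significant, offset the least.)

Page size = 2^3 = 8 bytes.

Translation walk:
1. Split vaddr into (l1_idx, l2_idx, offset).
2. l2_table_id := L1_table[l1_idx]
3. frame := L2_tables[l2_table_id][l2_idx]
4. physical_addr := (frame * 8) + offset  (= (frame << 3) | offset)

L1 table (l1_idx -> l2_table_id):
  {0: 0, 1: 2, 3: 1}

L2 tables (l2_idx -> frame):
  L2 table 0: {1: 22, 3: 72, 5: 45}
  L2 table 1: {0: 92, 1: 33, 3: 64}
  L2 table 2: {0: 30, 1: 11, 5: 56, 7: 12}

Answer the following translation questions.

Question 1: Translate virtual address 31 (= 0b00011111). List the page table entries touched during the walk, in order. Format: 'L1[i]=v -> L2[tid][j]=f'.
vaddr = 31 = 0b00011111
Split: l1_idx=0, l2_idx=3, offset=7

Answer: L1[0]=0 -> L2[0][3]=72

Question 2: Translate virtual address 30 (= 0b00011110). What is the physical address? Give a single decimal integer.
Answer: 582

Derivation:
vaddr = 30 = 0b00011110
Split: l1_idx=0, l2_idx=3, offset=6
L1[0] = 0
L2[0][3] = 72
paddr = 72 * 8 + 6 = 582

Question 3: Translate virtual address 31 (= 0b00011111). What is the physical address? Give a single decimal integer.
Answer: 583

Derivation:
vaddr = 31 = 0b00011111
Split: l1_idx=0, l2_idx=3, offset=7
L1[0] = 0
L2[0][3] = 72
paddr = 72 * 8 + 7 = 583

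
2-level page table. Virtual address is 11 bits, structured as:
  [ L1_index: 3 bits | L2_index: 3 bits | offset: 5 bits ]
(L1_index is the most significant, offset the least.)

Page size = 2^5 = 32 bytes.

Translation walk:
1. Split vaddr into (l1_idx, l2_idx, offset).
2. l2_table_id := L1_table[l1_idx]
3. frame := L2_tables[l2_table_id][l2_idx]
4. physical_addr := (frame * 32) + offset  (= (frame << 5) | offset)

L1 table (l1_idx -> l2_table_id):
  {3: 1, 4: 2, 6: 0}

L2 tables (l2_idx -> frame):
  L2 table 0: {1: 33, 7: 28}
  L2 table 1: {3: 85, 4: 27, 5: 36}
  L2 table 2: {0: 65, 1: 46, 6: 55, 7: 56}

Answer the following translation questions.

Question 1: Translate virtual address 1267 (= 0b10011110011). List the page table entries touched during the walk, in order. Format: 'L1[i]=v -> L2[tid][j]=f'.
Answer: L1[4]=2 -> L2[2][7]=56

Derivation:
vaddr = 1267 = 0b10011110011
Split: l1_idx=4, l2_idx=7, offset=19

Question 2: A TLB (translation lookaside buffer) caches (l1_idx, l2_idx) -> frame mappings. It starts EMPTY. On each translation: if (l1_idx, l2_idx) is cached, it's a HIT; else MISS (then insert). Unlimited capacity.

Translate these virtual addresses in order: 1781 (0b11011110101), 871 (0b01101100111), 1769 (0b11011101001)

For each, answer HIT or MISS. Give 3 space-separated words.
Answer: MISS MISS HIT

Derivation:
vaddr=1781: (6,7) not in TLB -> MISS, insert
vaddr=871: (3,3) not in TLB -> MISS, insert
vaddr=1769: (6,7) in TLB -> HIT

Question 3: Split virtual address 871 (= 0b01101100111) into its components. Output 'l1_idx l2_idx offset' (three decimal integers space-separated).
Answer: 3 3 7

Derivation:
vaddr = 871 = 0b01101100111
  top 3 bits -> l1_idx = 3
  next 3 bits -> l2_idx = 3
  bottom 5 bits -> offset = 7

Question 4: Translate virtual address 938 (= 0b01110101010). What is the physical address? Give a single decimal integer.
vaddr = 938 = 0b01110101010
Split: l1_idx=3, l2_idx=5, offset=10
L1[3] = 1
L2[1][5] = 36
paddr = 36 * 32 + 10 = 1162

Answer: 1162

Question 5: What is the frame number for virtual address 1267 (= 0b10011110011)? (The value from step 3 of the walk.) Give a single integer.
vaddr = 1267: l1_idx=4, l2_idx=7
L1[4] = 2; L2[2][7] = 56

Answer: 56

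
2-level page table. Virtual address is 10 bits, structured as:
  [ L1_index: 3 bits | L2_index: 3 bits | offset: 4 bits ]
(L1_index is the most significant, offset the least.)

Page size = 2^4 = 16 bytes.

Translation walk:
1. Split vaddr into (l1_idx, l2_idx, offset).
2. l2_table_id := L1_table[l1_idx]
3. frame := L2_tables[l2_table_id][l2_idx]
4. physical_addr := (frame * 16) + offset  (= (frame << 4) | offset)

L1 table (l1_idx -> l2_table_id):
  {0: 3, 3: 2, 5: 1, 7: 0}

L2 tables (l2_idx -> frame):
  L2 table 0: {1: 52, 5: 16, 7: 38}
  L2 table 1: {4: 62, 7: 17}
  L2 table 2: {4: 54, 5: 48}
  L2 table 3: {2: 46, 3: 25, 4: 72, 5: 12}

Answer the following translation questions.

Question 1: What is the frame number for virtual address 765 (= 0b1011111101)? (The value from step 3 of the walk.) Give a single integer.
Answer: 17

Derivation:
vaddr = 765: l1_idx=5, l2_idx=7
L1[5] = 1; L2[1][7] = 17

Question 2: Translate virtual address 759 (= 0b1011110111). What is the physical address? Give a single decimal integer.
Answer: 279

Derivation:
vaddr = 759 = 0b1011110111
Split: l1_idx=5, l2_idx=7, offset=7
L1[5] = 1
L2[1][7] = 17
paddr = 17 * 16 + 7 = 279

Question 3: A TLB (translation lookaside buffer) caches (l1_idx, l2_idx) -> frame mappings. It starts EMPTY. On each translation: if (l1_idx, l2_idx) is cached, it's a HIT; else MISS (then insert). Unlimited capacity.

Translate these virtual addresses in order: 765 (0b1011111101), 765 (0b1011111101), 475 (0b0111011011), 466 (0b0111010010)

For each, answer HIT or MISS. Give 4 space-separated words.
Answer: MISS HIT MISS HIT

Derivation:
vaddr=765: (5,7) not in TLB -> MISS, insert
vaddr=765: (5,7) in TLB -> HIT
vaddr=475: (3,5) not in TLB -> MISS, insert
vaddr=466: (3,5) in TLB -> HIT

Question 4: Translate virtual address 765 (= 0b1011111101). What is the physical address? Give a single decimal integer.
Answer: 285

Derivation:
vaddr = 765 = 0b1011111101
Split: l1_idx=5, l2_idx=7, offset=13
L1[5] = 1
L2[1][7] = 17
paddr = 17 * 16 + 13 = 285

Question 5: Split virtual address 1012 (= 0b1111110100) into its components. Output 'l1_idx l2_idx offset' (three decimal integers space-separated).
vaddr = 1012 = 0b1111110100
  top 3 bits -> l1_idx = 7
  next 3 bits -> l2_idx = 7
  bottom 4 bits -> offset = 4

Answer: 7 7 4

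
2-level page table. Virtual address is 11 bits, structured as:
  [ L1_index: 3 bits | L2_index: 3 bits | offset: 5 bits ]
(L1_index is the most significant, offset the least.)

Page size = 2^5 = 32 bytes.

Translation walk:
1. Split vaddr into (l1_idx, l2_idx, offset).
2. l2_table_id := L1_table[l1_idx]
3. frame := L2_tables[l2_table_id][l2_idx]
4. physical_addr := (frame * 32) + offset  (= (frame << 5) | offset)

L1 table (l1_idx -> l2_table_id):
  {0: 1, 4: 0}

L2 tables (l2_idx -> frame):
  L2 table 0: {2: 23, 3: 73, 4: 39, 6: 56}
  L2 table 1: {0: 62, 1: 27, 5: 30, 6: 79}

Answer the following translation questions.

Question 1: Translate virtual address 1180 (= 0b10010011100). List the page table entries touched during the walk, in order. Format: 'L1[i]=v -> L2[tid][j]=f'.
Answer: L1[4]=0 -> L2[0][4]=39

Derivation:
vaddr = 1180 = 0b10010011100
Split: l1_idx=4, l2_idx=4, offset=28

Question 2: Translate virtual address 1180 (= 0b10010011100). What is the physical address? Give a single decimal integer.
vaddr = 1180 = 0b10010011100
Split: l1_idx=4, l2_idx=4, offset=28
L1[4] = 0
L2[0][4] = 39
paddr = 39 * 32 + 28 = 1276

Answer: 1276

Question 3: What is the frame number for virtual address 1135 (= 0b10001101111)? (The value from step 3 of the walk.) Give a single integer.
vaddr = 1135: l1_idx=4, l2_idx=3
L1[4] = 0; L2[0][3] = 73

Answer: 73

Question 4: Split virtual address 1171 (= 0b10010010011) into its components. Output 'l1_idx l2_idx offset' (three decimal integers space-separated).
vaddr = 1171 = 0b10010010011
  top 3 bits -> l1_idx = 4
  next 3 bits -> l2_idx = 4
  bottom 5 bits -> offset = 19

Answer: 4 4 19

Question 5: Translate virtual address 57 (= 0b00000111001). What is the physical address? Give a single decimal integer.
vaddr = 57 = 0b00000111001
Split: l1_idx=0, l2_idx=1, offset=25
L1[0] = 1
L2[1][1] = 27
paddr = 27 * 32 + 25 = 889

Answer: 889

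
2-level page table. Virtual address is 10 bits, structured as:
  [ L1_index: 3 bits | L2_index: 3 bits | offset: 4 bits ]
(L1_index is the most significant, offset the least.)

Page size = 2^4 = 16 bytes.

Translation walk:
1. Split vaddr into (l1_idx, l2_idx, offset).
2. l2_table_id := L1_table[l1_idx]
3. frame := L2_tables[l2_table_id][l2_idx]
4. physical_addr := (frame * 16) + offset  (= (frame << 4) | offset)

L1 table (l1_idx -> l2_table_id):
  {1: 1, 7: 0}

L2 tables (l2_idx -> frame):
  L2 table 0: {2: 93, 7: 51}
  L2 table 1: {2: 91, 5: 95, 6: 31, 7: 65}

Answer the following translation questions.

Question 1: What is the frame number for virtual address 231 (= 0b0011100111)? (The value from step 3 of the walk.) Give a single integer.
Answer: 31

Derivation:
vaddr = 231: l1_idx=1, l2_idx=6
L1[1] = 1; L2[1][6] = 31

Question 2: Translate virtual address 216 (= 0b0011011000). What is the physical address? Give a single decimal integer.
Answer: 1528

Derivation:
vaddr = 216 = 0b0011011000
Split: l1_idx=1, l2_idx=5, offset=8
L1[1] = 1
L2[1][5] = 95
paddr = 95 * 16 + 8 = 1528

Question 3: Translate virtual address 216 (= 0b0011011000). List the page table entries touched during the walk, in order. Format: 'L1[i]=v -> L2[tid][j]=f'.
vaddr = 216 = 0b0011011000
Split: l1_idx=1, l2_idx=5, offset=8

Answer: L1[1]=1 -> L2[1][5]=95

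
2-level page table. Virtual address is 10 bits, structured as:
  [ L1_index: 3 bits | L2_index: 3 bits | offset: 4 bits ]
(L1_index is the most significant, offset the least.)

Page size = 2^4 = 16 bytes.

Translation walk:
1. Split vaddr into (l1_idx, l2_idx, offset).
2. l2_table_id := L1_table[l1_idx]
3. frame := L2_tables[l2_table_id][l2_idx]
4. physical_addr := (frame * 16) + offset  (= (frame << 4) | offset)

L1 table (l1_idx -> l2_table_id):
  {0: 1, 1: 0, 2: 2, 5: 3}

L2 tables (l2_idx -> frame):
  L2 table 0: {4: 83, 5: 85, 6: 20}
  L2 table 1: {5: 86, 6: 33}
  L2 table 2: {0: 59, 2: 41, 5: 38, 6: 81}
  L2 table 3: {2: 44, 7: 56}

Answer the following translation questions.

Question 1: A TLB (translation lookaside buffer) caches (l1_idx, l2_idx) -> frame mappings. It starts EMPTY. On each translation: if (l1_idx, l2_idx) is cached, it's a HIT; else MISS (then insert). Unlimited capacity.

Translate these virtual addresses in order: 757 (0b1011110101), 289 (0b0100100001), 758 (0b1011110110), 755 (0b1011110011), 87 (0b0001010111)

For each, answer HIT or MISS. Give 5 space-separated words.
Answer: MISS MISS HIT HIT MISS

Derivation:
vaddr=757: (5,7) not in TLB -> MISS, insert
vaddr=289: (2,2) not in TLB -> MISS, insert
vaddr=758: (5,7) in TLB -> HIT
vaddr=755: (5,7) in TLB -> HIT
vaddr=87: (0,5) not in TLB -> MISS, insert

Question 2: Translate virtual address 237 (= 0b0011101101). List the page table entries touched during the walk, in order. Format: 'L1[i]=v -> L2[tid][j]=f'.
Answer: L1[1]=0 -> L2[0][6]=20

Derivation:
vaddr = 237 = 0b0011101101
Split: l1_idx=1, l2_idx=6, offset=13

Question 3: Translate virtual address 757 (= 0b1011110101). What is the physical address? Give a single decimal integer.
vaddr = 757 = 0b1011110101
Split: l1_idx=5, l2_idx=7, offset=5
L1[5] = 3
L2[3][7] = 56
paddr = 56 * 16 + 5 = 901

Answer: 901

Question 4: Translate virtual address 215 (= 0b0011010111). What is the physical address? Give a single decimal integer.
Answer: 1367

Derivation:
vaddr = 215 = 0b0011010111
Split: l1_idx=1, l2_idx=5, offset=7
L1[1] = 0
L2[0][5] = 85
paddr = 85 * 16 + 7 = 1367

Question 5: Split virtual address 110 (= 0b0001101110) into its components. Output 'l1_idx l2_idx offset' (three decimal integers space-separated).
vaddr = 110 = 0b0001101110
  top 3 bits -> l1_idx = 0
  next 3 bits -> l2_idx = 6
  bottom 4 bits -> offset = 14

Answer: 0 6 14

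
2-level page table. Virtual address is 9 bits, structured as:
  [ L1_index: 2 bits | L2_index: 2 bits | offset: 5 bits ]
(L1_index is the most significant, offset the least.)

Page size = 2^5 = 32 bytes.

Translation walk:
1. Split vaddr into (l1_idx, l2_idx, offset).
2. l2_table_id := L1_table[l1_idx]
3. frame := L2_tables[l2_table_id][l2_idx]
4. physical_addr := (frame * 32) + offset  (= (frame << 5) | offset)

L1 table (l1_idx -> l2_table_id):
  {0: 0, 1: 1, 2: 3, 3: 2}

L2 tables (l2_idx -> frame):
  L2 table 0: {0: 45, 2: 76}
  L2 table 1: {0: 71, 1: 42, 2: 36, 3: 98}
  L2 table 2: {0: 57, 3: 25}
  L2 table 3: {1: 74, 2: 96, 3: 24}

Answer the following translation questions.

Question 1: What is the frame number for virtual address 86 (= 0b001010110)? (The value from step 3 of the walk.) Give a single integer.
Answer: 76

Derivation:
vaddr = 86: l1_idx=0, l2_idx=2
L1[0] = 0; L2[0][2] = 76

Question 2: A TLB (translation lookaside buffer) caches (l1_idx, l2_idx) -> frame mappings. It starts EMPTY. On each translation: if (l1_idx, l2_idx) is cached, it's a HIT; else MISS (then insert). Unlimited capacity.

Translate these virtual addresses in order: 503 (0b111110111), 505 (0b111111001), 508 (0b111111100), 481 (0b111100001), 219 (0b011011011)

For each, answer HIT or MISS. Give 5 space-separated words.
Answer: MISS HIT HIT HIT MISS

Derivation:
vaddr=503: (3,3) not in TLB -> MISS, insert
vaddr=505: (3,3) in TLB -> HIT
vaddr=508: (3,3) in TLB -> HIT
vaddr=481: (3,3) in TLB -> HIT
vaddr=219: (1,2) not in TLB -> MISS, insert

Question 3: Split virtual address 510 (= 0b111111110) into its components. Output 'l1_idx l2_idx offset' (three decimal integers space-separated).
vaddr = 510 = 0b111111110
  top 2 bits -> l1_idx = 3
  next 2 bits -> l2_idx = 3
  bottom 5 bits -> offset = 30

Answer: 3 3 30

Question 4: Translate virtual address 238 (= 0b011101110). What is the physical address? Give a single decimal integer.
Answer: 3150

Derivation:
vaddr = 238 = 0b011101110
Split: l1_idx=1, l2_idx=3, offset=14
L1[1] = 1
L2[1][3] = 98
paddr = 98 * 32 + 14 = 3150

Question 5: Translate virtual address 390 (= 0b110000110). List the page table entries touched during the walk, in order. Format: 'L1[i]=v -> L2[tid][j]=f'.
Answer: L1[3]=2 -> L2[2][0]=57

Derivation:
vaddr = 390 = 0b110000110
Split: l1_idx=3, l2_idx=0, offset=6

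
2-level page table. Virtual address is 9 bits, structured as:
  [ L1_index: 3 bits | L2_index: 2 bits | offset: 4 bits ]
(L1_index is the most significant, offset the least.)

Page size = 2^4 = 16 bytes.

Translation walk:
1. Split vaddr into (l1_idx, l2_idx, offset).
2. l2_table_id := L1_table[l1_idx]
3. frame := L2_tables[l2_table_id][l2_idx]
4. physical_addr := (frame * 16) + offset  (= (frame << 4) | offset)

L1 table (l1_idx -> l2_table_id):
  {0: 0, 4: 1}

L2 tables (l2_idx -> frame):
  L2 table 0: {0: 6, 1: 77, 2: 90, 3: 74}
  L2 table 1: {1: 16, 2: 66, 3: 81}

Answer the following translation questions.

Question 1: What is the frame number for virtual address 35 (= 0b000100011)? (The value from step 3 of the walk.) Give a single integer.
Answer: 90

Derivation:
vaddr = 35: l1_idx=0, l2_idx=2
L1[0] = 0; L2[0][2] = 90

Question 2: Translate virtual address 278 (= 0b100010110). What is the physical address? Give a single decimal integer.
Answer: 262

Derivation:
vaddr = 278 = 0b100010110
Split: l1_idx=4, l2_idx=1, offset=6
L1[4] = 1
L2[1][1] = 16
paddr = 16 * 16 + 6 = 262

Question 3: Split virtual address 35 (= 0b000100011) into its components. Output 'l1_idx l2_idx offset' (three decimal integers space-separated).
vaddr = 35 = 0b000100011
  top 3 bits -> l1_idx = 0
  next 2 bits -> l2_idx = 2
  bottom 4 bits -> offset = 3

Answer: 0 2 3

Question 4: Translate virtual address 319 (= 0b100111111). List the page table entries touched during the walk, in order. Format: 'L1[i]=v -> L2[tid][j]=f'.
Answer: L1[4]=1 -> L2[1][3]=81

Derivation:
vaddr = 319 = 0b100111111
Split: l1_idx=4, l2_idx=3, offset=15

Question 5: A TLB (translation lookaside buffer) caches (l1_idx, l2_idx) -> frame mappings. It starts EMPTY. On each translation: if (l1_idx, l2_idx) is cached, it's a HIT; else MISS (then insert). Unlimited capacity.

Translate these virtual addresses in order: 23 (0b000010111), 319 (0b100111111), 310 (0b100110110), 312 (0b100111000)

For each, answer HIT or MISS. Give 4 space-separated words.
vaddr=23: (0,1) not in TLB -> MISS, insert
vaddr=319: (4,3) not in TLB -> MISS, insert
vaddr=310: (4,3) in TLB -> HIT
vaddr=312: (4,3) in TLB -> HIT

Answer: MISS MISS HIT HIT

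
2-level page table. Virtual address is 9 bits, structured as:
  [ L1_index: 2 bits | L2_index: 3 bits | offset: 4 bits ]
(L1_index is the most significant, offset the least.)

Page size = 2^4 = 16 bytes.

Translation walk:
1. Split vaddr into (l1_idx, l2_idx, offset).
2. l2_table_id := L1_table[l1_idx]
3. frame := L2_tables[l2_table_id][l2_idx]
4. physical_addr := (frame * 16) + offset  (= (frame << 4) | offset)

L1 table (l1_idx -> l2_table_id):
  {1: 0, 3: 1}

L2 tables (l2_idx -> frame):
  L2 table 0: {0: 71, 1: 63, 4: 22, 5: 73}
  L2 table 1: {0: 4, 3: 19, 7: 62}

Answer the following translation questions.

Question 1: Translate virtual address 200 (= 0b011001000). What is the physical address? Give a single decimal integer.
Answer: 360

Derivation:
vaddr = 200 = 0b011001000
Split: l1_idx=1, l2_idx=4, offset=8
L1[1] = 0
L2[0][4] = 22
paddr = 22 * 16 + 8 = 360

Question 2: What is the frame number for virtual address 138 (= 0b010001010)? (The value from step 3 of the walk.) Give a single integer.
Answer: 71

Derivation:
vaddr = 138: l1_idx=1, l2_idx=0
L1[1] = 0; L2[0][0] = 71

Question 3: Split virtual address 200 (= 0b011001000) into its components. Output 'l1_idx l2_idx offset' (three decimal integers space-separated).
vaddr = 200 = 0b011001000
  top 2 bits -> l1_idx = 1
  next 3 bits -> l2_idx = 4
  bottom 4 bits -> offset = 8

Answer: 1 4 8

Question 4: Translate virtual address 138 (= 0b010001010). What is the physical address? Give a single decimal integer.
Answer: 1146

Derivation:
vaddr = 138 = 0b010001010
Split: l1_idx=1, l2_idx=0, offset=10
L1[1] = 0
L2[0][0] = 71
paddr = 71 * 16 + 10 = 1146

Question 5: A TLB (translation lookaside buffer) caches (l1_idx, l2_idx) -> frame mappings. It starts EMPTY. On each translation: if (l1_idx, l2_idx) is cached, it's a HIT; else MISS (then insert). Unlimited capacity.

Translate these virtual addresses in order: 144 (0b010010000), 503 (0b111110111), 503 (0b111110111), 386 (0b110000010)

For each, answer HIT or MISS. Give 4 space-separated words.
Answer: MISS MISS HIT MISS

Derivation:
vaddr=144: (1,1) not in TLB -> MISS, insert
vaddr=503: (3,7) not in TLB -> MISS, insert
vaddr=503: (3,7) in TLB -> HIT
vaddr=386: (3,0) not in TLB -> MISS, insert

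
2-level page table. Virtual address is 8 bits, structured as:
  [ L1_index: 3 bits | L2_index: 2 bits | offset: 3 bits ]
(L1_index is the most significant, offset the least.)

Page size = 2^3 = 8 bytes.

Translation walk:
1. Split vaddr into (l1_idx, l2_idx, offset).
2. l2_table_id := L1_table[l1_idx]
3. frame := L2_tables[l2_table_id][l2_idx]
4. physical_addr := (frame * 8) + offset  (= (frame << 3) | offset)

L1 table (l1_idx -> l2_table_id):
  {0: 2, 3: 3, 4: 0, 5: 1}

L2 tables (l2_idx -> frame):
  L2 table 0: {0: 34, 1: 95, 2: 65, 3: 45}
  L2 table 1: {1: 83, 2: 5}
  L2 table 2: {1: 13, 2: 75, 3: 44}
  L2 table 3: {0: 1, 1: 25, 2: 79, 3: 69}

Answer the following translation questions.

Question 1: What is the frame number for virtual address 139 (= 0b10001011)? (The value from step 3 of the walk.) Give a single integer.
Answer: 95

Derivation:
vaddr = 139: l1_idx=4, l2_idx=1
L1[4] = 0; L2[0][1] = 95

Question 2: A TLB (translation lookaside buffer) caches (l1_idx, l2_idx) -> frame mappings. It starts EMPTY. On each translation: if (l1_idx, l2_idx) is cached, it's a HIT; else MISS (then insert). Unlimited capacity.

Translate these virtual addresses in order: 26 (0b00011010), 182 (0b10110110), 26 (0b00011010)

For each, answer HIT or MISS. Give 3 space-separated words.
vaddr=26: (0,3) not in TLB -> MISS, insert
vaddr=182: (5,2) not in TLB -> MISS, insert
vaddr=26: (0,3) in TLB -> HIT

Answer: MISS MISS HIT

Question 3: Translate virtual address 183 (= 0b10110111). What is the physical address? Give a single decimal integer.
Answer: 47

Derivation:
vaddr = 183 = 0b10110111
Split: l1_idx=5, l2_idx=2, offset=7
L1[5] = 1
L2[1][2] = 5
paddr = 5 * 8 + 7 = 47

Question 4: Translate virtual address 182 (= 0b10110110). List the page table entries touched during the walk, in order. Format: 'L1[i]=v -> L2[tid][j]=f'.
vaddr = 182 = 0b10110110
Split: l1_idx=5, l2_idx=2, offset=6

Answer: L1[5]=1 -> L2[1][2]=5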